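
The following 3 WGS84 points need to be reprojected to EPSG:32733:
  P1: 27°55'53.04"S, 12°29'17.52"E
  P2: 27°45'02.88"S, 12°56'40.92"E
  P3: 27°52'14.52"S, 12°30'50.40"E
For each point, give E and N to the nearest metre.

P1: E 252833 m, N 6907858 m; P2: E 297430 m, N 6928710 m; P3: E 255236 m, N 6914637 m

UTM zone 33S: λ₀ = 15°, k₀ = 0.9996.
P1 (-27.9314°, 12.4882°) → (252832.517, 6907857.933) m.
P2 (-27.7508°, 12.9447°) → (297429.955, 6928710.071) m.
P3 (-27.8707°, 12.5140°) → (255235.527, 6914637.388) m.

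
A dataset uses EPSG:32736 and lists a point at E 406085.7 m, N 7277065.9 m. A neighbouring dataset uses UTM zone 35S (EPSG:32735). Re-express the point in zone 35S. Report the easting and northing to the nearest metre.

E 1013848 m, N 7267891 m

UTM 36S → geographic: φ = -24.61770035°, λ = 32.07220042°.
UTM 35S (λ₀ = 27°) forward: E = 1013847.818 m, N = 7267891.485 m.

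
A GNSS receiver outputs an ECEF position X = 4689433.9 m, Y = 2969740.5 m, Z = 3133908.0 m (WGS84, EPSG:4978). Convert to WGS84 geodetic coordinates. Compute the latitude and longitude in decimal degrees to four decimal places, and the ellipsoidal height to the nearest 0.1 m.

λ = atan2(Y, X) = 32.34540027°; p = √(X²+Y²) = 5550689.1 m.
Bowring's method on WGS84 (a = 6378137 m, b = 6356752.314 m) gives φ = 29.61400022°, h = 1338.329 m.

lat 29.6140°, lon 32.3454°, h 1338.3 m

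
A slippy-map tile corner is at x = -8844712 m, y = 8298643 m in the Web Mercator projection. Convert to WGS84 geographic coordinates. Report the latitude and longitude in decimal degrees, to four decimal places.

lat 59.5428°, lon -79.4534°

R = 6378137 m. λ = x/R = -79.45339973°.
φ = 2·arctan(exp(y/R)) − 90° = 2·arctan(3.67336) − 90° = 59.54279863°.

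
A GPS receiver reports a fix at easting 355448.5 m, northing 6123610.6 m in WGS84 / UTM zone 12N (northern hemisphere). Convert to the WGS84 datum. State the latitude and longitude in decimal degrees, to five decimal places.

Zone 12N: λ₀ = -111°, k₀ = 0.9996, false easting 500000 m.
Meridian distance M = (N − FN)/k₀ = 6126061.0 m.
Inverse transverse Mercator on WGS84 gives φ = 55.23780041°, λ = -113.27340071°.

lat 55.23780°, lon -113.27340°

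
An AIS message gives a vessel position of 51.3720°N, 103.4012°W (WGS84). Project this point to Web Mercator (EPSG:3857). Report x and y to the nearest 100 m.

x -11510600 m, y 6687400 m

Web Mercator is spherical with R = a = 6378137 m.
x = R·λ = 6378137 × -1.804691391 = -11510568.931 m.
y = R·ln tan(π/4 + φ/2) = 6378137 × 1.048482009 = 6687361.894 m.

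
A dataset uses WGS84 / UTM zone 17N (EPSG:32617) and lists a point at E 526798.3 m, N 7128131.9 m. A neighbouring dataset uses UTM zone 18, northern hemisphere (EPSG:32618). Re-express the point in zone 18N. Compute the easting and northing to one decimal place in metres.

UTM 17N → geographic: φ = 64.27819958°, λ = -80.44659983°.
UTM 18N (λ₀ = -75°) forward: E = 236494.706 m, N = 7139310.545 m.

E 236494.7 m, N 7139310.5 m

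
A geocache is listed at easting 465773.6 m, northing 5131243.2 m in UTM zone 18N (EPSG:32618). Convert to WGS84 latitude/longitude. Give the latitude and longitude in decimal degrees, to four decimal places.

lat 46.3339°, lon -75.4447°

Zone 18N: λ₀ = -75°, k₀ = 0.9996, false easting 500000 m.
Meridian distance M = (N − FN)/k₀ = 5133296.5 m.
Inverse transverse Mercator on WGS84 gives φ = 46.33389961°, λ = -75.44469974°.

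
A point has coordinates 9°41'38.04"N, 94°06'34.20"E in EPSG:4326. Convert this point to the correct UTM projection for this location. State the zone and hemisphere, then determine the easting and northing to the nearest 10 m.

Zone 46N: E 621720 m, N 1071770 m

Longitude 94.1095° lies in the 6° band [90°, 96°), giving zone 46; latitude is north of the equator, so 46N.
Zone 46 central meridian λ₀ = 6×46 − 183 = 93°; Δλ = +1.1095°.
Transverse Mercator on WGS84 with k₀ = 0.9996 gives E = 621715.517 m, N = 1071767.760 m.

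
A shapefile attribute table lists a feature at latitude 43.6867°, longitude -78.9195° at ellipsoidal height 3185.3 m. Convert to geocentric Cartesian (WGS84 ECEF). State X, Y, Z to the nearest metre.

X 888272 m, Y -4535732 m, Z 4385185 m

WGS84: a = 6378137 m, e² = 0.006694380; N(φ) = a/√(1−e²sin²φ) = 6388346.706 m.
X = (N+h)·cosφ·cosλ = 888272.209 m; Y = (N+h)·cosφ·sinλ = -4535731.841 m; Z = (N(1−e²)+h)·sinφ = 4385185.174 m.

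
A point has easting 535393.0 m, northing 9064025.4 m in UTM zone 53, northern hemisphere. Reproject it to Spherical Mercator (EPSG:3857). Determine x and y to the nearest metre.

Unproject from UTM 53N (λ₀ = 135°) → φ = 81.62850023°, λ = 137.17800186°.
Web Mercator (R = 6378137 m): x = 15270585.315 m, y = 16677296.592 m.

x 15270585 m, y 16677297 m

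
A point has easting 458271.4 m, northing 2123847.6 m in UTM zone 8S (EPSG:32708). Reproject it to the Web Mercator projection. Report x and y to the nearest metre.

Unproject from UTM 8S (λ₀ = -135°) → φ = -70.98530006°, λ = -136.14760013°.
Web Mercator (R = 6378137 m): x = -15155881.519 m, y = -11397247.773 m.

x -15155882 m, y -11397248 m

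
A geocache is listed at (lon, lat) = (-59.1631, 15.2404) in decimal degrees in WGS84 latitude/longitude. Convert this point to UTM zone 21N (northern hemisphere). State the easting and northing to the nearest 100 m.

E 267700 m, N 1686100 m

Zone 21 central meridian λ₀ = 6×21 − 183 = -57°; Δλ = -2.1631°.
Transverse Mercator on WGS84 with k₀ = 0.9996 gives E = 267664.553 m, N = 1686068.848 m.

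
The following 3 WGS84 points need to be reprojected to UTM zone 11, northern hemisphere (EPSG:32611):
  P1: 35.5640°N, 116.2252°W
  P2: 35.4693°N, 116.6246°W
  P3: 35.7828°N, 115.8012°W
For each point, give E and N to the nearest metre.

P1: E 570214 m, N 3935868 m; P2: E 534059 m, N 3925153 m; P3: E 608343 m, N 3960521 m

UTM zone 11N: λ₀ = -117°, k₀ = 0.9996.
P1 (35.5640°, -116.2252°) → (570213.930, 3935867.566) m.
P2 (35.4693°, -116.6246°) → (534059.219, 3925153.415) m.
P3 (35.7828°, -115.8012°) → (608343.010, 3960521.025) m.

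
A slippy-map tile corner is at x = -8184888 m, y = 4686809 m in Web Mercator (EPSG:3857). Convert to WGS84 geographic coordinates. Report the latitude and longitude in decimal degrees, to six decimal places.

lat 38.756198°, lon -73.526100°

R = 6378137 m. λ = x/R = -73.52609989°.
φ = 2·arctan(exp(y/R)) − 90° = 2·arctan(2.08512) − 90° = 38.75619833°.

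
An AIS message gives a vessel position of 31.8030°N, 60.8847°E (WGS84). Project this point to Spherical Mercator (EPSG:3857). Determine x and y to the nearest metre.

Web Mercator is spherical with R = a = 6378137 m.
x = R·λ = 6378137 × 1.062638479 = 6777653.801 m.
y = R·ln tan(π/4 + φ/2) = 6378137 × 0.585982867 = 3737479.005 m.

x 6777654 m, y 3737479 m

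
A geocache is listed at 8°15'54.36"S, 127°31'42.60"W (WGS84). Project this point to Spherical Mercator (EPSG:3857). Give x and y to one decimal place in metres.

Web Mercator is spherical with R = a = 6378137 m.
x = R·λ = 6378137 × -2.225792215 = -14196407.682 m.
y = R·ln tan(π/4 + φ/2) = 6378137 × -0.144756120 = -923274.367 m.

x -14196407.7 m, y -923274.4 m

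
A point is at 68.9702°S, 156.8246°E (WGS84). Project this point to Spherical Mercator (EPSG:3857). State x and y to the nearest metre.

Web Mercator is spherical with R = a = 6378137 m.
x = R·λ = 6378137 × 2.737105618 = 17457634.616 m.
y = R·ln tan(π/4 + φ/2) = 6378137 × -1.684118114 = -10741536.054 m.

x 17457635 m, y -10741536 m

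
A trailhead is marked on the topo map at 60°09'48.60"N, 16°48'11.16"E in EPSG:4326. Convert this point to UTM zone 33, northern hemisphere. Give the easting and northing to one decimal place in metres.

E 600067.7 m, N 6670986.1 m

Zone 33 central meridian λ₀ = 6×33 − 183 = 15°; Δλ = +1.8031°.
Transverse Mercator on WGS84 with k₀ = 0.9996 gives E = 600067.732 m, N = 6670986.065 m.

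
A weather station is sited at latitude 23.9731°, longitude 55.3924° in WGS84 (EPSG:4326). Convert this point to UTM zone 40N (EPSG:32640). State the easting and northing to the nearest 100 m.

E 336400 m, N 2652200 m

Zone 40 central meridian λ₀ = 6×40 − 183 = 57°; Δλ = -1.6076°.
Transverse Mercator on WGS84 with k₀ = 0.9996 gives E = 336440.832 m, N = 2652180.804 m.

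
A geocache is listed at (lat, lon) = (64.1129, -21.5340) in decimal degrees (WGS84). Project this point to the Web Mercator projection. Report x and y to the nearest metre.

x -2397154 m, y 9378492 m

Web Mercator is spherical with R = a = 6378137 m.
x = R·λ = 6378137 × -0.375839201 = -2397153.915 m.
y = R·ln tan(π/4 + φ/2) = 6378137 × 1.470412436 = 9378491.966 m.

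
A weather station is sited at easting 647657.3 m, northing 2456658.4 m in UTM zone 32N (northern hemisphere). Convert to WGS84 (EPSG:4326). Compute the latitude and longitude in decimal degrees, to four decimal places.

Zone 32N: λ₀ = 9°, k₀ = 0.9996, false easting 500000 m.
Meridian distance M = (N − FN)/k₀ = 2457641.5 m.
Inverse transverse Mercator on WGS84 gives φ = 22.20899973°, λ = 10.43250020°.

lat 22.2090°, lon 10.4325°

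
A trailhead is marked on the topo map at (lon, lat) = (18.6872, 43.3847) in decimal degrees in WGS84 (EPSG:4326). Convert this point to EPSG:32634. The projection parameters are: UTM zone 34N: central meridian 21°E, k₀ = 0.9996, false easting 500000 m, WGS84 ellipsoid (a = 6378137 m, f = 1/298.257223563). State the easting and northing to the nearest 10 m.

E 312660 m, N 4806130 m

Zone 34 central meridian λ₀ = 6×34 − 183 = 21°; Δλ = -2.3128°.
Transverse Mercator on WGS84 with k₀ = 0.9996 gives E = 312664.869 m, N = 4806134.381 m.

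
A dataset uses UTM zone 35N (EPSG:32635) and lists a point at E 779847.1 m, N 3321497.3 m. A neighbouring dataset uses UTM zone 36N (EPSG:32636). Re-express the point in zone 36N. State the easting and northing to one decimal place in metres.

UTM 35N → geographic: φ = 29.99249964°, λ = 29.90070032°.
UTM 36N (λ₀ = 33°) forward: E = 200983.774 m, N = 3321999.498 m.

E 200983.8 m, N 3321999.5 m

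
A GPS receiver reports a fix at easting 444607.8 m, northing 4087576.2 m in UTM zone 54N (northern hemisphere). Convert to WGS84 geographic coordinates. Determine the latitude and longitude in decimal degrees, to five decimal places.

Zone 54N: λ₀ = 141°, k₀ = 0.9996, false easting 500000 m.
Meridian distance M = (N − FN)/k₀ = 4089211.9 m.
Inverse transverse Mercator on WGS84 gives φ = 36.93260019°, λ = 140.37800033°.

lat 36.93260°, lon 140.37800°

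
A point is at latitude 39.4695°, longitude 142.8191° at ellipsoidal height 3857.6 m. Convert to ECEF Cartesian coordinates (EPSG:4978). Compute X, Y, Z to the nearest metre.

WGS84: a = 6378137 m, e² = 0.006694380; N(φ) = a/√(1−e²sin²φ) = 6386781.029 m.
X = (N+h)·cosφ·cosλ = -3930544.637 m; Y = (N+h)·cosφ·sinλ = 2981381.098 m; Z = (N(1−e²)+h)·sinφ = 4035142.179 m.

X -3930545 m, Y 2981381 m, Z 4035142 m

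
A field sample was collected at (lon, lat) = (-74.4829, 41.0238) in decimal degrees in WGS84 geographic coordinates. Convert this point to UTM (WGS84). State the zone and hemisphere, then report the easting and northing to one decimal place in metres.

Zone 18N: E 543473.3 m, N 4541527.9 m

Longitude -74.4829° lies in the 6° band [-78°, -72°), giving zone 18; latitude is north of the equator, so 18N.
Zone 18 central meridian λ₀ = 6×18 − 183 = -75°; Δλ = +0.5171°.
Transverse Mercator on WGS84 with k₀ = 0.9996 gives E = 543473.337 m, N = 4541527.859 m.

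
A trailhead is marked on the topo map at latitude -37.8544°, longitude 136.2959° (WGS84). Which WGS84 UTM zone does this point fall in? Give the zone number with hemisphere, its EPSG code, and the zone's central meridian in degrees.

UTM zone = ⌊(λ + 180)/6⌋ + 1; 136.2959° ∈ [132°, 138°) → zone 53.
Hemisphere: S (φ < 0).
Central meridian λ₀ = 6×53 − 183 = 135°.
EPSG code: 32753.

Zone 53S (EPSG:32753), central meridian 135°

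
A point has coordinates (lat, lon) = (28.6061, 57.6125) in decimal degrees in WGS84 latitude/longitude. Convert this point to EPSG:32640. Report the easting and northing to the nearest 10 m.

Zone 40 central meridian λ₀ = 6×40 − 183 = 57°; Δλ = +0.6125°.
Transverse Mercator on WGS84 with k₀ = 0.9996 gives E = 559882.846 m, N = 3164499.400 m.

E 559880 m, N 3164500 m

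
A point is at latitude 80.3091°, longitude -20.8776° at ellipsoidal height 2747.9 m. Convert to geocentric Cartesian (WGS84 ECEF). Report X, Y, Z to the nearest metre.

X 1006869 m, Y -384035 m, Z 6268153 m

WGS84: a = 6378137 m, e² = 0.006694380; N(φ) = a/√(1−e²sin²φ) = 6398982.648 m.
X = (N+h)·cosφ·cosλ = 1006868.928 m; Y = (N+h)·cosφ·sinλ = -384034.884 m; Z = (N(1−e²)+h)·sinφ = 6268153.299 m.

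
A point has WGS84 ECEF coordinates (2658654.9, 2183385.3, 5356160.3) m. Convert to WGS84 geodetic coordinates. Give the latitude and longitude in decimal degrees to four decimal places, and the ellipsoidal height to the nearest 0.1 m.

lat 57.4618°, lon 39.3941°, h 2876.1 m

λ = atan2(Y, X) = 39.39409997°; p = √(X²+Y²) = 3440293.2 m.
Bowring's method on WGS84 (a = 6378137 m, b = 6356752.314 m) gives φ = 57.46180021°, h = 2876.126 m.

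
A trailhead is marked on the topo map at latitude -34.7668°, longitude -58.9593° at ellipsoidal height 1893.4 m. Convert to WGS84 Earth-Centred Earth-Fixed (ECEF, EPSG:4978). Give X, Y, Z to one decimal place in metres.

X 2705484.4 m, Y -4495445.8 m, Z -3617724.3 m

WGS84: a = 6378137 m, e² = 0.006694380; N(φ) = a/√(1−e²sin²φ) = 6385090.376 m.
X = (N+h)·cosφ·cosλ = 2705484.442 m; Y = (N+h)·cosφ·sinλ = -4495445.805 m; Z = (N(1−e²)+h)·sinφ = -3617724.303 m.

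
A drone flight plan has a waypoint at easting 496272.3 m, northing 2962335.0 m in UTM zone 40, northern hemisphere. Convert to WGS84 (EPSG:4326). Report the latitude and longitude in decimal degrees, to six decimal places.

Zone 40N: λ₀ = 57°, k₀ = 0.9996, false easting 500000 m.
Meridian distance M = (N − FN)/k₀ = 2963520.4 m.
Inverse transverse Mercator on WGS84 gives φ = 26.78240034°, λ = 56.96250004°.

lat 26.782400°, lon 56.962500°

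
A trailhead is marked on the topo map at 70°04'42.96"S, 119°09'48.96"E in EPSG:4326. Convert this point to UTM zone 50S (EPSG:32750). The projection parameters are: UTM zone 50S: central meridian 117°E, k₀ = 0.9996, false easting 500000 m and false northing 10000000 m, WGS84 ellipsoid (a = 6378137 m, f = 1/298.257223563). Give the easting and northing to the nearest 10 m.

Zone 50 central meridian λ₀ = 6×50 − 183 = 117°; Δλ = +2.1636°.
Transverse Mercator on WGS84 with k₀ = 0.9996 gives E = 582261.228 m, N = 2223901.112 m.

E 582260 m, N 2223900 m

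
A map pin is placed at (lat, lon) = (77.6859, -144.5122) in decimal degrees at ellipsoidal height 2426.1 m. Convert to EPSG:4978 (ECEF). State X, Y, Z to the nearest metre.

X -1111563 m, Y -792513 m, Z 6211922 m

WGS84: a = 6378137 m, e² = 0.006694380; N(φ) = a/√(1−e²sin²φ) = 6398612.978 m.
X = (N+h)·cosφ·cosλ = -1111562.538 m; Y = (N+h)·cosφ·sinλ = -792512.800 m; Z = (N(1−e²)+h)·sinφ = 6211921.887 m.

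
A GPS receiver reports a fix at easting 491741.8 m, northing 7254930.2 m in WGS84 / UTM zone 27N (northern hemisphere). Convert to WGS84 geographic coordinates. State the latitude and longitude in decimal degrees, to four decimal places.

Zone 27N: λ₀ = -21°, k₀ = 0.9996, false easting 500000 m.
Meridian distance M = (N − FN)/k₀ = 7257833.3 m.
Inverse transverse Mercator on WGS84 gives φ = 65.41689983°, λ = -21.17790022°.

lat 65.4169°, lon -21.1779°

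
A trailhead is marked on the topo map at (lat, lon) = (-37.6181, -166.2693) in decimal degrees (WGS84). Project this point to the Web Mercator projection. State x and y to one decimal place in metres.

Web Mercator is spherical with R = a = 6378137 m.
x = R·λ = 6378137 × -2.901946730 = -18509013.811 m.
y = R·ln tan(π/4 + φ/2) = 6378137 × -0.709551354 = -4525615.742 m.

x -18509013.8 m, y -4525615.7 m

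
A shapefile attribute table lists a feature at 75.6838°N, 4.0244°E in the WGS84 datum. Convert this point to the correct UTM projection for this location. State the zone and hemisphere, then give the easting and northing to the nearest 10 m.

Longitude 4.0244° lies in the 6° band [0°, 6°), giving zone 31; latitude is north of the equator, so 31N.
Zone 31 central meridian λ₀ = 6×31 − 183 = 3°; Δλ = +1.0244°.
Transverse Mercator on WGS84 with k₀ = 0.9996 gives E = 528274.340 m, N = 8400148.121 m.

Zone 31N: E 528270 m, N 8400150 m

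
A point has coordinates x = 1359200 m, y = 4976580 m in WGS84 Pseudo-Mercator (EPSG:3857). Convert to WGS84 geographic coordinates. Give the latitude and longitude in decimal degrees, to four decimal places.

lat 40.7571°, lon 12.2099°

R = 6378137 m. λ = x/R = 12.20990134°.
φ = 2·arctan(exp(y/R)) − 90° = 2·arctan(2.18203) − 90° = 40.75710192°.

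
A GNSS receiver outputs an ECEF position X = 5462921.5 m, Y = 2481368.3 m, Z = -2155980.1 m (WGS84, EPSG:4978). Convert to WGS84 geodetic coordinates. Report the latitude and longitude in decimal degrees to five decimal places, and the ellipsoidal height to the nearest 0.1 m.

lat -19.88750°, lon 24.42850°, h -27.8 m

λ = atan2(Y, X) = 24.42849956°; p = √(X²+Y²) = 6000058.3 m.
Bowring's method on WGS84 (a = 6378137 m, b = 6356752.314 m) gives φ = -19.88750014°, h = -27.786 m.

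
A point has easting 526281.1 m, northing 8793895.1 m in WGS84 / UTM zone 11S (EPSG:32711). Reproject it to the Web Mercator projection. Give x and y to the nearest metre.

Unproject from UTM 11S (λ₀ = -117°) → φ = -10.91059998°, λ = -116.75950001°.
Web Mercator (R = 6378137 m): x = -12997608.087 m, y = -1221970.102 m.

x -12997608 m, y -1221970 m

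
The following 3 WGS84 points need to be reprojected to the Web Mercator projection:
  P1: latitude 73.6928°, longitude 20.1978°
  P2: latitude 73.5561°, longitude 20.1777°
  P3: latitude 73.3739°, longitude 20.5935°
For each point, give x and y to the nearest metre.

P1: x 2248409 m, y 12392624 m; P2: x 2246171 m, y 12338648 m; P3: x 2292458 m, y 12267381 m

Web Mercator: x = R·λ, y = R·ln tan(π/4+φ/2), R = 6378137 m.
P1 (73.6928°, 20.1978°) → (2248408.811, 12392623.841) m.
P2 (73.5561°, 20.1777°) → (2246171.289, 12338648.207) m.
P3 (73.3739°, 20.5935°) → (2292457.934, 12267381.368) m.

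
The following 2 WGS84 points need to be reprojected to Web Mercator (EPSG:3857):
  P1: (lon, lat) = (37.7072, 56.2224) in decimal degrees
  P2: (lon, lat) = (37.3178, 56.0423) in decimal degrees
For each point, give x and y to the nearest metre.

Web Mercator: x = R·λ, y = R·ln tan(π/4+φ/2), R = 6378137 m.
P1 (56.2224°, 37.7072°) → (4197546.303, 7602817.200) m.
P2 (56.0423°, 37.3178°) → (4154198.494, 7566841.002) m.

P1: x 4197546 m, y 7602817 m; P2: x 4154198 m, y 7566841 m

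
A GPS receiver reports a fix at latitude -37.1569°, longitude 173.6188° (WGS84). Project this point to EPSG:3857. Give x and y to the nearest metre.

x 19327156 m, y -4460999 m

Web Mercator is spherical with R = a = 6378137 m.
x = R·λ = 6378137 × 3.030219703 = 19327156.408 m.
y = R·ln tan(π/4 + φ/2) = 6378137 × -0.699420418 = -4460999.247 m.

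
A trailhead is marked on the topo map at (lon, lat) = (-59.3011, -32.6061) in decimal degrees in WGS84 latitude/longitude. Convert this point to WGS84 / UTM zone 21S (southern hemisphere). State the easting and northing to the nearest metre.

E 284066 m, N 6390042 m

Zone 21 central meridian λ₀ = 6×21 − 183 = -57°; Δλ = -2.3011°.
Transverse Mercator on WGS84 with k₀ = 0.9996 gives E = 284066.218 m, N = 6390042.128 m.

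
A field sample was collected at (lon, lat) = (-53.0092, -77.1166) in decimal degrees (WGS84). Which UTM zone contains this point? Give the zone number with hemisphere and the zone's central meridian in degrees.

UTM zone = ⌊(λ + 180)/6⌋ + 1; -53.0092° ∈ [-54°, -48°) → zone 22.
Hemisphere: S (φ < 0).
Central meridian λ₀ = 6×22 − 183 = -51°.

Zone 22S, central meridian -51°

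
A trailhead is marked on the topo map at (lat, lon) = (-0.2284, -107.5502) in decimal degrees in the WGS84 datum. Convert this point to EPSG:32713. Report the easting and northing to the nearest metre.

Zone 13 central meridian λ₀ = 6×13 − 183 = -105°; Δλ = -2.5502°.
Transverse Mercator on WGS84 with k₀ = 0.9996 gives E = 216134.457 m, N = 9974729.740 m.

E 216134 m, N 9974730 m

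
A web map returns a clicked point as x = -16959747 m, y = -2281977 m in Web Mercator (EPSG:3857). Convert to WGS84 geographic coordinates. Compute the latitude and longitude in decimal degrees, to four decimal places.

lat -20.0755°, lon -152.3520°

R = 6378137 m. λ = x/R = -152.35199945°.
φ = 2·arctan(exp(y/R)) − 90° = 2·arctan(0.69923) − 90° = -20.07549927°.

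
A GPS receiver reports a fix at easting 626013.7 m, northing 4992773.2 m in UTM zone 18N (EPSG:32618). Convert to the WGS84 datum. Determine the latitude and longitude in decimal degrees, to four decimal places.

Zone 18N: λ₀ = -75°, k₀ = 0.9996, false easting 500000 m.
Meridian distance M = (N − FN)/k₀ = 4994771.1 m.
Inverse transverse Mercator on WGS84 gives φ = 45.07720037°, λ = -73.39900009°.

lat 45.0772°, lon -73.3990°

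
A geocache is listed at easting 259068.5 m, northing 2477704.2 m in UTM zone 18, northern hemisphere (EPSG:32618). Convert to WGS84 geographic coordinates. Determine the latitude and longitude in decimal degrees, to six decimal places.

Zone 18N: λ₀ = -75°, k₀ = 0.9996, false easting 500000 m.
Meridian distance M = (N − FN)/k₀ = 2478695.7 m.
Inverse transverse Mercator on WGS84 gives φ = 22.38850003°, λ = -77.34009974°.

lat 22.388500°, lon -77.340100°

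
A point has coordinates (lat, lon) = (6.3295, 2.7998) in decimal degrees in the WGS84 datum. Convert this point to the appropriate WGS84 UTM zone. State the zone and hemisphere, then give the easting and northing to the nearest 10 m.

Zone 31N: E 477860 m, N 699630 m

Longitude 2.7998° lies in the 6° band [0°, 6°), giving zone 31; latitude is north of the equator, so 31N.
Zone 31 central meridian λ₀ = 6×31 − 183 = 3°; Δλ = -0.2002°.
Transverse Mercator on WGS84 with k₀ = 0.9996 gives E = 477857.602 m, N = 699632.701 m.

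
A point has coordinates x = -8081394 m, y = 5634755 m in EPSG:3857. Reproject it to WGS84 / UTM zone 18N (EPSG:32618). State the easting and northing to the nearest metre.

E 689164 m, N 4995092 m

Web Mercator inverse (R = 6378137 m) → φ = 45.08399826°, λ = -72.59639747°.
UTM 18N forward: E = 689163.560 m, N = 4995092.192 m.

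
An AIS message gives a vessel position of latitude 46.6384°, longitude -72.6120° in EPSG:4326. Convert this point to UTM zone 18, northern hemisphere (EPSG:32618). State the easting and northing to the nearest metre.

E 682767 m, N 5167752 m

Zone 18 central meridian λ₀ = 6×18 − 183 = -75°; Δλ = +2.3880°.
Transverse Mercator on WGS84 with k₀ = 0.9996 gives E = 682767.320 m, N = 5167751.952 m.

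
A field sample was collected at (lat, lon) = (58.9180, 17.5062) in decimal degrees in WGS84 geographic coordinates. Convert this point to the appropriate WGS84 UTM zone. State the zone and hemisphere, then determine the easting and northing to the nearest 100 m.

Zone 33N: E 644300 m, N 6533600 m

Longitude 17.5062° lies in the 6° band [12°, 18°), giving zone 33; latitude is north of the equator, so 33N.
Zone 33 central meridian λ₀ = 6×33 − 183 = 15°; Δλ = +2.5062°.
Transverse Mercator on WGS84 with k₀ = 0.9996 gives E = 644307.694 m, N = 6533624.979 m.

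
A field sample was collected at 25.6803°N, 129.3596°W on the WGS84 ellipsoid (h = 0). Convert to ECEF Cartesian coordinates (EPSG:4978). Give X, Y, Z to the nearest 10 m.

WGS84: a = 6378137 m, e² = 0.006694380; N(φ) = a/√(1−e²sin²φ) = 6382149.915 m.
X = (N+h)·cosφ·cosλ = -3647682.680 m; Y = (N+h)·cosφ·sinλ = -4447151.120 m; Z = (N(1−e²)+h)·sinφ = 2747185.181 m.

X -3647680 m, Y -4447150 m, Z 2747190 m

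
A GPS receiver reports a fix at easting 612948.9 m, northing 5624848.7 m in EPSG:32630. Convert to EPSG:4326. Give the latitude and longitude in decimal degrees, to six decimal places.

lat 50.764400°, lon -1.398400°

Zone 30N: λ₀ = -3°, k₀ = 0.9996, false easting 500000 m.
Meridian distance M = (N − FN)/k₀ = 5627099.5 m.
Inverse transverse Mercator on WGS84 gives φ = 50.76440006°, λ = -1.39839993°.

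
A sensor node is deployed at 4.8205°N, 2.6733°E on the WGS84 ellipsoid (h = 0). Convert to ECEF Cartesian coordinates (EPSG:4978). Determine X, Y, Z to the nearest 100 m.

X 6348800 m, Y 296400 m, Z 532400 m

WGS84: a = 6378137 m, e² = 0.006694380; N(φ) = a/√(1−e²sin²φ) = 6378287.766 m.
X = (N+h)·cosφ·cosλ = 6348810.023 m; Y = (N+h)·cosφ·sinλ = 296437.202 m; Z = (N(1−e²)+h)·sinφ = 532407.273 m.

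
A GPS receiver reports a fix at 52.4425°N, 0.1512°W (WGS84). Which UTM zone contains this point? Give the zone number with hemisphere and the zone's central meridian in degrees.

Zone 30N, central meridian -3°

UTM zone = ⌊(λ + 180)/6⌋ + 1; -0.1512° ∈ [-6°, 0°) → zone 30.
Hemisphere: N (φ ≥ 0).
Central meridian λ₀ = 6×30 − 183 = -3°.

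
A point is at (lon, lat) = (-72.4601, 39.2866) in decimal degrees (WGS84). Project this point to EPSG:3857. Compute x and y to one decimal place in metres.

x -8066221.4 m, y 4762808.1 m

Web Mercator is spherical with R = a = 6378137 m.
x = R·λ = 6378137 × -1.264667321 = -8066221.435 m.
y = R·ln tan(π/4 + φ/2) = 6378137 × 0.746739699 = 4762808.106 m.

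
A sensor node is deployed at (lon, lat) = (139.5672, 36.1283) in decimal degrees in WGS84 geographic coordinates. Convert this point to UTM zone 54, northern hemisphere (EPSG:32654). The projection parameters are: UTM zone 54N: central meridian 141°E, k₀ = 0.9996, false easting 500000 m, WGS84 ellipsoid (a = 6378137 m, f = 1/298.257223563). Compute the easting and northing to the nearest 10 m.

E 371070 m, N 3999130 m

Zone 54 central meridian λ₀ = 6×54 − 183 = 141°; Δλ = -1.4328°.
Transverse Mercator on WGS84 with k₀ = 0.9996 gives E = 371070.503 m, N = 3999129.538 m.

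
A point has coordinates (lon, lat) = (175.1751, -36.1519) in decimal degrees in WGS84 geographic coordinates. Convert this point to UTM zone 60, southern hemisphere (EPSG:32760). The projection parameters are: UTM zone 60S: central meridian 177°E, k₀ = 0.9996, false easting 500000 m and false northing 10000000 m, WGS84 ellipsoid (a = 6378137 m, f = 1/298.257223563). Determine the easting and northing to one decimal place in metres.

Zone 60 central meridian λ₀ = 6×60 − 183 = 177°; Δλ = -1.8249°.
Transverse Mercator on WGS84 with k₀ = 0.9996 gives E = 335833.582 m, N = 5997660.796 m.

E 335833.6 m, N 5997660.8 m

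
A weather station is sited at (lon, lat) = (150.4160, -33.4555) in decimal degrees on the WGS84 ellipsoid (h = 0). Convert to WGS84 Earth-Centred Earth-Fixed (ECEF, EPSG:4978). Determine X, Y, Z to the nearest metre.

WGS84: a = 6378137 m, e² = 0.006694380; N(φ) = a/√(1−e²sin²φ) = 6384635.250 m.
X = (N+h)·cosφ·cosλ = -4632353.319 m; Y = (N+h)·cosφ·sinλ = 2629832.155 m; Z = (N(1−e²)+h)·sinφ = -3496217.480 m.

X -4632353 m, Y 2629832 m, Z -3496217 m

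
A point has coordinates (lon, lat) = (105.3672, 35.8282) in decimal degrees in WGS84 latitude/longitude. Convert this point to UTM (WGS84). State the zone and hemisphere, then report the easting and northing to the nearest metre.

Zone 48N: E 533167 m, N 3964956 m

Longitude 105.3672° lies in the 6° band [102°, 108°), giving zone 48; latitude is north of the equator, so 48N.
Zone 48 central meridian λ₀ = 6×48 − 183 = 105°; Δλ = +0.3672°.
Transverse Mercator on WGS84 with k₀ = 0.9996 gives E = 533166.567 m, N = 3964955.807 m.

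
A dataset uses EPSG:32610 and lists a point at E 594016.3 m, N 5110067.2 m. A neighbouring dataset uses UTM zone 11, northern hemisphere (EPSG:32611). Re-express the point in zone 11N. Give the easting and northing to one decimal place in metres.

UTM 10N → geographic: φ = 46.13770020°, λ = -121.78279956°.
UTM 11N (λ₀ = -117°) forward: E = 130593.363 m, N = 5120476.501 m.

E 130593.4 m, N 5120476.5 m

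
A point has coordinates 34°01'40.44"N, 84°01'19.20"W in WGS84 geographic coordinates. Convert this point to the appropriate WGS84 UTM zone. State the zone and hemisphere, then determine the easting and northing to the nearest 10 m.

Longitude -84.0220° lies in the 6° band [-90°, -84°), giving zone 16; latitude is north of the equator, so 16N.
Zone 16 central meridian λ₀ = 6×16 − 183 = -87°; Δλ = +2.9780°.
Transverse Mercator on WGS84 with k₀ = 0.9996 gives E = 774968.528 m, N = 3769250.443 m.

Zone 16N: E 774970 m, N 3769250 m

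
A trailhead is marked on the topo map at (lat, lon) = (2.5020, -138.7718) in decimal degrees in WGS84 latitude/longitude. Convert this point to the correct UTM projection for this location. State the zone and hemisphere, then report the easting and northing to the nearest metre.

Longitude -138.7718° lies in the 6° band [-144°, -138°), giving zone 7; latitude is north of the equator, so 7N.
Zone 7 central meridian λ₀ = 6×7 − 183 = -141°; Δλ = +2.2282°.
Transverse Mercator on WGS84 with k₀ = 0.9996 gives E = 747770.732 m, N = 276758.339 m.

Zone 7N: E 747771 m, N 276758 m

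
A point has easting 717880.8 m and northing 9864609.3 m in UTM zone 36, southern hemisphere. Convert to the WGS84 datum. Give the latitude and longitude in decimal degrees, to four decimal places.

Zone 36S: λ₀ = 33°, k₀ = 0.9996, false easting 500000 m, false northing 10000000 m.
Meridian distance M = (N − FN)/k₀ = -135444.9 m.
Inverse transverse Mercator on WGS84 gives φ = -1.22420041°, λ = 34.95810029°.

lat -1.2242°, lon 34.9581°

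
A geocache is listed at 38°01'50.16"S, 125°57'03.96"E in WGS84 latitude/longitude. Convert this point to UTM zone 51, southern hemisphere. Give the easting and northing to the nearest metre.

Zone 51 central meridian λ₀ = 6×51 − 183 = 123°; Δλ = +2.9511°.
Transverse Mercator on WGS84 with k₀ = 0.9996 gives E = 759018.844 m, N = 5786678.167 m.

E 759019 m, N 5786678 m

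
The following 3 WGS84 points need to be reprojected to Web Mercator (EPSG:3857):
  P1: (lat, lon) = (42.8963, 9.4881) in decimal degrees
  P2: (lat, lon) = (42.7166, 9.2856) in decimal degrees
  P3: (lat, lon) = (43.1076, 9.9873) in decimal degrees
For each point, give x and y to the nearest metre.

P1: x 1056210 m, y 5296201 m; P2: x 1033668 m, y 5268934 m; P3: x 1111781 m, y 5328364 m

Web Mercator: x = R·λ, y = R·ln tan(π/4+φ/2), R = 6378137 m.
P1 (42.8963°, 9.4881°) → (1056210.461, 5296200.946) m.
P2 (42.7166°, 9.2856°) → (1033668.264, 5268934.480) m.
P3 (43.1076°, 9.9873°) → (1111781.150, 5328364.031) m.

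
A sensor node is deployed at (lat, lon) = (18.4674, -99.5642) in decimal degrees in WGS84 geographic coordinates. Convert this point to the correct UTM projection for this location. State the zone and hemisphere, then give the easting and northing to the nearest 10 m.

Zone 14N: E 440430 m, N 2041990 m

Longitude -99.5642° lies in the 6° band [-102°, -96°), giving zone 14; latitude is north of the equator, so 14N.
Zone 14 central meridian λ₀ = 6×14 − 183 = -99°; Δλ = -0.5642°.
Transverse Mercator on WGS84 with k₀ = 0.9996 gives E = 440430.866 m, N = 2041991.025 m.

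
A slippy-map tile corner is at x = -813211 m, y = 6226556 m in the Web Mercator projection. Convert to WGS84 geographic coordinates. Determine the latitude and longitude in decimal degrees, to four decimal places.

lat 48.7145°, lon -7.3052°

R = 6378137 m. λ = x/R = -7.30519871°.
φ = 2·arctan(exp(y/R)) − 90° = 2·arctan(2.65444) − 90° = 48.71449921°.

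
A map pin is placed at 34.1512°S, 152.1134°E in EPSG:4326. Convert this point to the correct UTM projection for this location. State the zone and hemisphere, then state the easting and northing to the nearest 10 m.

Longitude 152.1134° lies in the 6° band [150°, 156°), giving zone 56; latitude is south of the equator, so 56S.
Zone 56 central meridian λ₀ = 6×56 − 183 = 153°; Δλ = -0.8866°.
Transverse Mercator on WGS84 with k₀ = 0.9996 gives E = 418268.547 m, N = 6220724.049 m.

Zone 56S: E 418270 m, N 6220720 m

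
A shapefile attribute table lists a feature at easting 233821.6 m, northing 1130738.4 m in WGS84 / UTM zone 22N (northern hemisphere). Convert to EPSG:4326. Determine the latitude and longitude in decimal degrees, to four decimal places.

Zone 22N: λ₀ = -51°, k₀ = 0.9996, false easting 500000 m.
Meridian distance M = (N − FN)/k₀ = 1131190.9 m.
Inverse transverse Mercator on WGS84 gives φ = 10.21999957°, λ = -53.42969993°.

lat 10.2200°, lon -53.4297°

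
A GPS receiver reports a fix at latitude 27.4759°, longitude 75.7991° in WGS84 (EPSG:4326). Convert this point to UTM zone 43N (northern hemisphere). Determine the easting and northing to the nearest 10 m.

Zone 43 central meridian λ₀ = 6×43 − 183 = 75°; Δλ = +0.7991°.
Transverse Mercator on WGS84 with k₀ = 0.9996 gives E = 578947.860 m, N = 3039401.350 m.

E 578950 m, N 3039400 m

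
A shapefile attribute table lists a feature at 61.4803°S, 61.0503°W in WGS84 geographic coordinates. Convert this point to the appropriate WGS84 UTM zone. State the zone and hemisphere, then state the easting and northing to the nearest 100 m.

Longitude -61.0503° lies in the 6° band [-66°, -60°), giving zone 20; latitude is south of the equator, so 20S.
Zone 20 central meridian λ₀ = 6×20 − 183 = -63°; Δλ = +1.9497°.
Transverse Mercator on WGS84 with k₀ = 0.9996 gives E = 603844.299 m, N = 3182160.084 m.

Zone 20S: E 603800 m, N 3182200 m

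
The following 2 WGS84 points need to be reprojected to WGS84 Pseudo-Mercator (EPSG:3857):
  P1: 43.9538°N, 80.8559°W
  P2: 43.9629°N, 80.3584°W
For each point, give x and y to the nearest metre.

Web Mercator: x = R·λ, y = R·ln tan(π/4+φ/2), R = 6378137 m.
P1 (43.9538°, -80.8559°) → (-9000837.616, 5458295.408) m.
P2 (43.9629°, -80.3584°) → (-8945456.169, 5459702.667) m.

P1: x -9000838 m, y 5458295 m; P2: x -8945456 m, y 5459703 m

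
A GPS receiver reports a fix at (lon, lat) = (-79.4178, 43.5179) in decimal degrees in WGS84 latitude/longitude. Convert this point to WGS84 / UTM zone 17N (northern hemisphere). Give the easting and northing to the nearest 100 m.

Zone 17 central meridian λ₀ = 6×17 − 183 = -81°; Δλ = +1.5822°.
Transverse Mercator on WGS84 with k₀ = 0.9996 gives E = 627874.970 m, N = 4819545.247 m.

E 627900 m, N 4819500 m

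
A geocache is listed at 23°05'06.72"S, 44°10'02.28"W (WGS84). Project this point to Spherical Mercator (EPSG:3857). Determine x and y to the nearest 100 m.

Web Mercator is spherical with R = a = 6378137 m.
x = R·λ = 6378137 × -0.770864807 = -4916681.346 m.
y = R·ln tan(π/4 + φ/2) = 6378137 × -0.414278557 = -2642325.393 m.

x -4916700 m, y -2642300 m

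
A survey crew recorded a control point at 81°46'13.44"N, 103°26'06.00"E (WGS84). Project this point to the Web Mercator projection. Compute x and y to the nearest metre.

Web Mercator is spherical with R = a = 6378137 m.
x = R·λ = 6378137 × 1.805281312 = 11514331.530 m.
y = R·ln tan(π/4 + φ/2) = 6378137 × 2.631915445 = 16786717.279 m.

x 11514332 m, y 16786717 m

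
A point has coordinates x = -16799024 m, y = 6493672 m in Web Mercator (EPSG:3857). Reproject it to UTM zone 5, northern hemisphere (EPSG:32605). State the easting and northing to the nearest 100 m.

Web Mercator inverse (R = 6378137 m) → φ = 50.27289920°, λ = -150.90820017°.
UTM 5N forward: E = 649056.842 m, N = 5571066.695 m.

E 649100 m, N 5571100 m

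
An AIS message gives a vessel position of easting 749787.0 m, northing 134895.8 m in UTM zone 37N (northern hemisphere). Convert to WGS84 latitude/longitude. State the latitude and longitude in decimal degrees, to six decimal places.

Zone 37N: λ₀ = 39°, k₀ = 0.9996, false easting 500000 m.
Meridian distance M = (N − FN)/k₀ = 134949.8 m.
Inverse transverse Mercator on WGS84 gives φ = 1.21950025°, λ = 41.24470007°.

lat 1.219500°, lon 41.244700°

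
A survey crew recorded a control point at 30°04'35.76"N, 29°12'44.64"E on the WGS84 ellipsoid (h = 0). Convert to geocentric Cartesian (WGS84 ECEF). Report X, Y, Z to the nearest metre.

X 4821443 m, Y 2695983 m, Z 3177725 m

WGS84: a = 6378137 m, e² = 0.006694380; N(φ) = a/√(1−e²sin²φ) = 6383505.717 m.
X = (N+h)·cosφ·cosλ = 4821443.483 m; Y = (N+h)·cosφ·sinλ = 2695983.233 m; Z = (N(1−e²)+h)·sinφ = 3177724.617 m.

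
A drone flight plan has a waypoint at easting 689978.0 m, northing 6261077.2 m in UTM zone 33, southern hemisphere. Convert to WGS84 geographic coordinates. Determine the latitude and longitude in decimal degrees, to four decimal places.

lat -33.7734°, lon 17.0516°

Zone 33S: λ₀ = 15°, k₀ = 0.9996, false easting 500000 m, false northing 10000000 m.
Meridian distance M = (N − FN)/k₀ = -3740419.0 m.
Inverse transverse Mercator on WGS84 gives φ = -33.77340021°, λ = 17.05159960°.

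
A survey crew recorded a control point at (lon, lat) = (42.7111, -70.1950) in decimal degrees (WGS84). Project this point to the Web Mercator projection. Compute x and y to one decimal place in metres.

Web Mercator is spherical with R = a = 6378137 m.
x = R·λ = 6378137 × 0.745449322 = 4754577.903 m.
y = R·ln tan(π/4 + φ/2) = 6378137 × -1.745412851 = -11132482.284 m.

x 4754577.9 m, y -11132482.3 m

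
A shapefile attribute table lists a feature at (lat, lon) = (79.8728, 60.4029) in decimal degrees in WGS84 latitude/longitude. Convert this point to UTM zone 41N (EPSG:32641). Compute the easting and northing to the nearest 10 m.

E 449040 m, N 8868530 m

Zone 41 central meridian λ₀ = 6×41 − 183 = 63°; Δλ = -2.5971°.
Transverse Mercator on WGS84 with k₀ = 0.9996 gives E = 449036.065 m, N = 8868525.664 m.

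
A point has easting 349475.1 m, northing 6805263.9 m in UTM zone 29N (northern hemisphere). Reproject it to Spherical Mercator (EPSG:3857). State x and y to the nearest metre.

x -1315229 m, y 8707146 m

Unproject from UTM 29N (λ₀ = -9°) → φ = 61.35219990°, λ = -11.81489967°.
Web Mercator (R = 6378137 m): x = -1315228.615 m, y = 8707145.798 m.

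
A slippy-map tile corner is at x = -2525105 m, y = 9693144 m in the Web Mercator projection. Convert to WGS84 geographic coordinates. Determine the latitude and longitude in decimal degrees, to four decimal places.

R = 6378137 m. λ = x/R = -22.68340416°.
φ = 2·arctan(exp(y/R)) − 90° = 2·arctan(4.57106) − 90° = 65.31990176°.

lat 65.3199°, lon -22.6834°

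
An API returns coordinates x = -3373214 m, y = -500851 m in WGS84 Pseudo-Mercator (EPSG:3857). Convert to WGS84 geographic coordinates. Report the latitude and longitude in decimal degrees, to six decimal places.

R = 6378137 m. λ = x/R = -30.30209693°.
φ = 2·arctan(exp(y/R)) − 90° = 2·arctan(0.92448) − 90° = -4.49460422°.

lat -4.494604°, lon -30.302097°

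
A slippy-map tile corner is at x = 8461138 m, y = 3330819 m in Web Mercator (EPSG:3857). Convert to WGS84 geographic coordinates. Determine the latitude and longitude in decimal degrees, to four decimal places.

lat 28.6472°, lon 76.0077°

R = 6378137 m. λ = x/R = 76.00769586°.
φ = 2·arctan(exp(y/R)) − 90° = 2·arctan(1.68577) − 90° = 28.64720256°.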